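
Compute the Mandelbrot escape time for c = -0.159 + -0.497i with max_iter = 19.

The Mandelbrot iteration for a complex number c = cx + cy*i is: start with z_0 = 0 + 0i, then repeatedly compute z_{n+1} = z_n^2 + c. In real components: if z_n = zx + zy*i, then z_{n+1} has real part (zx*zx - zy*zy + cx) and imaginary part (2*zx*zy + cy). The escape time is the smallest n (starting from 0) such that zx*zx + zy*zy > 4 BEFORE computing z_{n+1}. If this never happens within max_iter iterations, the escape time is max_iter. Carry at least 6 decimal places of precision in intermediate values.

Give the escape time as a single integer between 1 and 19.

Answer: 19

Derivation:
z_0 = 0 + 0i, c = -0.1590 + -0.4970i
Iter 1: z = -0.1590 + -0.4970i, |z|^2 = 0.2723
Iter 2: z = -0.3807 + -0.3390i, |z|^2 = 0.2598
Iter 3: z = -0.1289 + -0.2389i, |z|^2 = 0.0737
Iter 4: z = -0.1994 + -0.4354i, |z|^2 = 0.2293
Iter 5: z = -0.3088 + -0.3233i, |z|^2 = 0.1999
Iter 6: z = -0.1682 + -0.2973i, |z|^2 = 0.1167
Iter 7: z = -0.2191 + -0.3970i, |z|^2 = 0.2056
Iter 8: z = -0.2686 + -0.3230i, |z|^2 = 0.1765
Iter 9: z = -0.1912 + -0.3235i, |z|^2 = 0.1412
Iter 10: z = -0.2271 + -0.3733i, |z|^2 = 0.1909
Iter 11: z = -0.2468 + -0.3275i, |z|^2 = 0.1681
Iter 12: z = -0.2053 + -0.3354i, |z|^2 = 0.1546
Iter 13: z = -0.2293 + -0.3593i, |z|^2 = 0.1817
Iter 14: z = -0.2355 + -0.3322i, |z|^2 = 0.1658
Iter 15: z = -0.2139 + -0.3405i, |z|^2 = 0.1617
Iter 16: z = -0.2292 + -0.3513i, |z|^2 = 0.1760
Iter 17: z = -0.2299 + -0.3360i, |z|^2 = 0.1657
Iter 18: z = -0.2190 + -0.3425i, |z|^2 = 0.1653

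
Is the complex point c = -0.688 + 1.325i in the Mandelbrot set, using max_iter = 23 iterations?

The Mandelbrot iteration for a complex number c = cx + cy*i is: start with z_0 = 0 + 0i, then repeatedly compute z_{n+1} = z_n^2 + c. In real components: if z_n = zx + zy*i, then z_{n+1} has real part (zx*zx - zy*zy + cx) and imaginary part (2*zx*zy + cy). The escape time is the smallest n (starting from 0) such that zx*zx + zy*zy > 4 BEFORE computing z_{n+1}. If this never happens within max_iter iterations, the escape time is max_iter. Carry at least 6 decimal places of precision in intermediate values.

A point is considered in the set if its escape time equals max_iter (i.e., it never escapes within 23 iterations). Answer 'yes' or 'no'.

z_0 = 0 + 0i, c = -0.6880 + 1.3250i
Iter 1: z = -0.6880 + 1.3250i, |z|^2 = 2.2290
Iter 2: z = -1.9703 + -0.4982i, |z|^2 = 4.1302
Escaped at iteration 2

Answer: no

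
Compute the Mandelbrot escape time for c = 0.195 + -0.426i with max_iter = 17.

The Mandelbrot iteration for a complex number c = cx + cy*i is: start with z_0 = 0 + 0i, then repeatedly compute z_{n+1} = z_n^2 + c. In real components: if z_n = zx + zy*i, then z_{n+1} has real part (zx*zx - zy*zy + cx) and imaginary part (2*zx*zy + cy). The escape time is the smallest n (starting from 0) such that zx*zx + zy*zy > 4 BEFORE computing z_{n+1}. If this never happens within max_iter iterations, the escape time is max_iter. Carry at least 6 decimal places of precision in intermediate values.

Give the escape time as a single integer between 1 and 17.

Answer: 17

Derivation:
z_0 = 0 + 0i, c = 0.1950 + -0.4260i
Iter 1: z = 0.1950 + -0.4260i, |z|^2 = 0.2195
Iter 2: z = 0.0515 + -0.5921i, |z|^2 = 0.3533
Iter 3: z = -0.1530 + -0.4870i, |z|^2 = 0.2606
Iter 4: z = -0.0188 + -0.2770i, |z|^2 = 0.0771
Iter 5: z = 0.1186 + -0.4156i, |z|^2 = 0.1868
Iter 6: z = 0.0364 + -0.5246i, |z|^2 = 0.2765
Iter 7: z = -0.0789 + -0.4642i, |z|^2 = 0.2217
Iter 8: z = -0.0142 + -0.3528i, |z|^2 = 0.1247
Iter 9: z = 0.0708 + -0.4160i, |z|^2 = 0.1780
Iter 10: z = 0.0270 + -0.4849i, |z|^2 = 0.2358
Iter 11: z = -0.0394 + -0.4522i, |z|^2 = 0.2060
Iter 12: z = -0.0079 + -0.3904i, |z|^2 = 0.1525
Iter 13: z = 0.0426 + -0.4198i, |z|^2 = 0.1781
Iter 14: z = 0.0206 + -0.4618i, |z|^2 = 0.2137
Iter 15: z = -0.0178 + -0.4450i, |z|^2 = 0.1983
Iter 16: z = -0.0027 + -0.4101i, |z|^2 = 0.1682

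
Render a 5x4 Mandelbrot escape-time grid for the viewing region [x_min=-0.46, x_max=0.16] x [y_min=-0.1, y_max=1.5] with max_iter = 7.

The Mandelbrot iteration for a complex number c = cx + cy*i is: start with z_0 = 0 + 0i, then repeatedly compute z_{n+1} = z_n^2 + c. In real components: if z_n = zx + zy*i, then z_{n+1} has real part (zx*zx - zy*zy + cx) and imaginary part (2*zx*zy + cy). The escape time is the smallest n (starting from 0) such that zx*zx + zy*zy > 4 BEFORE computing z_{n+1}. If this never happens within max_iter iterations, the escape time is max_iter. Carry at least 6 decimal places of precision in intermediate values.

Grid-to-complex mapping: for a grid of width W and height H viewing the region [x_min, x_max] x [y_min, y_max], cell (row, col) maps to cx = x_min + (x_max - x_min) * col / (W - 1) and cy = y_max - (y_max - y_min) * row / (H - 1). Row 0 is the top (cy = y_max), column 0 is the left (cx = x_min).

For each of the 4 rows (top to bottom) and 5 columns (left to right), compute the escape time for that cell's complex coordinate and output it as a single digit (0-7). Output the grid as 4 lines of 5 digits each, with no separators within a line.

Answer: 22222
45774
77777
77777

Derivation:
(row=0, col=0): c = -0.4600 + 1.5000i → escape time 2
(row=0, col=1): c = -0.3050 + 1.5000i → escape time 2
(row=0, col=2): c = -0.1500 + 1.5000i → escape time 2
(row=0, col=3): c = 0.0050 + 1.5000i → escape time 2
(row=0, col=4): c = 0.1600 + 1.5000i → escape time 2
(row=1, col=0): c = -0.4600 + 0.9667i → escape time 4
(row=1, col=1): c = -0.3050 + 0.9667i → escape time 5
(row=1, col=2): c = -0.1500 + 0.9667i → escape time 7
(row=1, col=3): c = 0.0050 + 0.9667i → escape time 7
(row=1, col=4): c = 0.1600 + 0.9667i → escape time 4
(row=2, col=0): c = -0.4600 + 0.4333i → escape time 7
(row=2, col=1): c = -0.3050 + 0.4333i → escape time 7
(row=2, col=2): c = -0.1500 + 0.4333i → escape time 7
(row=2, col=3): c = 0.0050 + 0.4333i → escape time 7
(row=2, col=4): c = 0.1600 + 0.4333i → escape time 7
(row=3, col=0): c = -0.4600 + -0.1000i → escape time 7
(row=3, col=1): c = -0.3050 + -0.1000i → escape time 7
(row=3, col=2): c = -0.1500 + -0.1000i → escape time 7
(row=3, col=3): c = 0.0050 + -0.1000i → escape time 7
(row=3, col=4): c = 0.1600 + -0.1000i → escape time 7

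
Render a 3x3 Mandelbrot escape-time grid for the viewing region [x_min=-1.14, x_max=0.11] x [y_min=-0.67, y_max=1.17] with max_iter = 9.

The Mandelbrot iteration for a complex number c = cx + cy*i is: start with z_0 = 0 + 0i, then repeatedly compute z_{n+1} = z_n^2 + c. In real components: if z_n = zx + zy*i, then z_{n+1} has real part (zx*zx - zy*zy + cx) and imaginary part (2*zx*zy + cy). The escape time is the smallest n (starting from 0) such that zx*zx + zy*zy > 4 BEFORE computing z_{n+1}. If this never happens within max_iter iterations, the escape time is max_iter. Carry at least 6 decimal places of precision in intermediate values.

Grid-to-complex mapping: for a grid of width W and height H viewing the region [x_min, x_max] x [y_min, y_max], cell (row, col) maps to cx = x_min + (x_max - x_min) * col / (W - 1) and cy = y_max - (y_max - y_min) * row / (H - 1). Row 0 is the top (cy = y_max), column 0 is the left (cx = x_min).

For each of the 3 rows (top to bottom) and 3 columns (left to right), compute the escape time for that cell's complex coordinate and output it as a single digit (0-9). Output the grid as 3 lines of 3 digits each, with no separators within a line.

(row=0, col=0): c = -1.1400 + 1.1700i → escape time 3
(row=0, col=1): c = -0.5150 + 1.1700i → escape time 3
(row=0, col=2): c = 0.1100 + 1.1700i → escape time 3
(row=1, col=0): c = -1.1400 + 0.2500i → escape time 9
(row=1, col=1): c = -0.5150 + 0.2500i → escape time 9
(row=1, col=2): c = 0.1100 + 0.2500i → escape time 9
(row=2, col=0): c = -1.1400 + -0.6700i → escape time 3
(row=2, col=1): c = -0.5150 + -0.6700i → escape time 9
(row=2, col=2): c = 0.1100 + -0.6700i → escape time 9

Answer: 333
999
399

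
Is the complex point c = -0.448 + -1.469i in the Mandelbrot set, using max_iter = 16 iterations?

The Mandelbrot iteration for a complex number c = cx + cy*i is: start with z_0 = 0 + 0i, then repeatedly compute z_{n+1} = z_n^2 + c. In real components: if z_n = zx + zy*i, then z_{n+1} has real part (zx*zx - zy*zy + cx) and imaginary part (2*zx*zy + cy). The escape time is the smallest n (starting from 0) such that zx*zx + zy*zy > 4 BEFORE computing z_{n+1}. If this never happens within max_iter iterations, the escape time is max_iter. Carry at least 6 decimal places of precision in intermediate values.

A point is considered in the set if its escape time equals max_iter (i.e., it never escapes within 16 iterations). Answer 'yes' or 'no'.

Answer: no

Derivation:
z_0 = 0 + 0i, c = -0.4480 + -1.4690i
Iter 1: z = -0.4480 + -1.4690i, |z|^2 = 2.3587
Iter 2: z = -2.4053 + -0.1528i, |z|^2 = 5.8086
Escaped at iteration 2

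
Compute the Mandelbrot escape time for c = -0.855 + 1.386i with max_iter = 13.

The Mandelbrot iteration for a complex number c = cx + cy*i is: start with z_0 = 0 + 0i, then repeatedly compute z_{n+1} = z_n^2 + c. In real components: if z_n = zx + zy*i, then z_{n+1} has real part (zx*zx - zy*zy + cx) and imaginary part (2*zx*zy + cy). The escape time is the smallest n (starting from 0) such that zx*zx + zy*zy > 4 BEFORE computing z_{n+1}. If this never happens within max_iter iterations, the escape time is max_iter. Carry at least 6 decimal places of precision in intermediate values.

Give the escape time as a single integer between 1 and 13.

Answer: 2

Derivation:
z_0 = 0 + 0i, c = -0.8550 + 1.3860i
Iter 1: z = -0.8550 + 1.3860i, |z|^2 = 2.6520
Iter 2: z = -2.0450 + -0.9841i, |z|^2 = 5.1503
Escaped at iteration 2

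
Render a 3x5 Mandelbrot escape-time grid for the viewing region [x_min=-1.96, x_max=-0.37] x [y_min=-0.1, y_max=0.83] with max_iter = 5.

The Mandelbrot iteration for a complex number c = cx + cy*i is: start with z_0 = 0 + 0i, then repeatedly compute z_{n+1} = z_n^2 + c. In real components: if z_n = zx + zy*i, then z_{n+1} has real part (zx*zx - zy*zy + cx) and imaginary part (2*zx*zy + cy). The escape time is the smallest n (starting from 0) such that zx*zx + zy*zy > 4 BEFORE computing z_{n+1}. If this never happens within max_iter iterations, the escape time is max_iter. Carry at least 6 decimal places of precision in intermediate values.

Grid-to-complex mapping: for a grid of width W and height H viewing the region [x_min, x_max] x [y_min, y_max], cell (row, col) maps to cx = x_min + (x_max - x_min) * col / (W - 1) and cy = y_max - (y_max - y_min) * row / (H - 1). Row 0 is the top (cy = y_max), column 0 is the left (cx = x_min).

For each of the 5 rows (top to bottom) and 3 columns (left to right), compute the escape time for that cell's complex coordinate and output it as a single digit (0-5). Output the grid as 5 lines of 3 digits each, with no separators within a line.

Answer: 135
145
255
455
455

Derivation:
(row=0, col=0): c = -1.9600 + 0.8300i → escape time 1
(row=0, col=1): c = -1.1650 + 0.8300i → escape time 3
(row=0, col=2): c = -0.3700 + 0.8300i → escape time 5
(row=1, col=0): c = -1.9600 + 0.5975i → escape time 1
(row=1, col=1): c = -1.1650 + 0.5975i → escape time 4
(row=1, col=2): c = -0.3700 + 0.5975i → escape time 5
(row=2, col=0): c = -1.9600 + 0.3650i → escape time 2
(row=2, col=1): c = -1.1650 + 0.3650i → escape time 5
(row=2, col=2): c = -0.3700 + 0.3650i → escape time 5
(row=3, col=0): c = -1.9600 + 0.1325i → escape time 4
(row=3, col=1): c = -1.1650 + 0.1325i → escape time 5
(row=3, col=2): c = -0.3700 + 0.1325i → escape time 5
(row=4, col=0): c = -1.9600 + -0.1000i → escape time 4
(row=4, col=1): c = -1.1650 + -0.1000i → escape time 5
(row=4, col=2): c = -0.3700 + -0.1000i → escape time 5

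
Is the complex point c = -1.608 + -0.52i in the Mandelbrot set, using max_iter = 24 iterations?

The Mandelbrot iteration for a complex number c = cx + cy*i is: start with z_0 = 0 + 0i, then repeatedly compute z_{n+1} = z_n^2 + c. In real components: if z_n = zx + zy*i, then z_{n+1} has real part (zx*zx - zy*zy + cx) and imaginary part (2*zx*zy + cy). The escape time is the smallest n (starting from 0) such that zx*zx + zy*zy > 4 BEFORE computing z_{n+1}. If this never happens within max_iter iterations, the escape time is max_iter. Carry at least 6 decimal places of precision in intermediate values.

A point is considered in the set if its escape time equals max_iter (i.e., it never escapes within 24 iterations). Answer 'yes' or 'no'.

z_0 = 0 + 0i, c = -1.6080 + -0.5200i
Iter 1: z = -1.6080 + -0.5200i, |z|^2 = 2.8561
Iter 2: z = 0.7073 + 1.1523i, |z|^2 = 1.8281
Iter 3: z = -2.4356 + 1.1100i, |z|^2 = 7.1643
Escaped at iteration 3

Answer: no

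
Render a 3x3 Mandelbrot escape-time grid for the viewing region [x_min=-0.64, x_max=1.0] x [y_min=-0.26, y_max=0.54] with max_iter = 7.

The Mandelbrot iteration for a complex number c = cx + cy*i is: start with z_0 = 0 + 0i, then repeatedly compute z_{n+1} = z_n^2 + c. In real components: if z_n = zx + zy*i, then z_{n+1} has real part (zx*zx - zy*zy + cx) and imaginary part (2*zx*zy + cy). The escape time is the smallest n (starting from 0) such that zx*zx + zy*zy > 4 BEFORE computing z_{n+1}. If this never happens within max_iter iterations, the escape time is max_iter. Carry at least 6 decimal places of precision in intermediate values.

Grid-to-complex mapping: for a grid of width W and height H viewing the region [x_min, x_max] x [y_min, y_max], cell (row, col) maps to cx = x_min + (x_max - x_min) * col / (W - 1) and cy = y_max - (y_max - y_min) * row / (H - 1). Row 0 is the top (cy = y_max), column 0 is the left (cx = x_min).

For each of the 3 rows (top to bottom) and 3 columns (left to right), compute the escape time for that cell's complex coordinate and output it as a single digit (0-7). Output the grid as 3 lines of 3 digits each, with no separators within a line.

(row=0, col=0): c = -0.6400 + 0.5400i → escape time 7
(row=0, col=1): c = 0.1800 + 0.5400i → escape time 7
(row=0, col=2): c = 1.0000 + 0.5400i → escape time 2
(row=1, col=0): c = -0.6400 + 0.1400i → escape time 7
(row=1, col=1): c = 0.1800 + 0.1400i → escape time 7
(row=1, col=2): c = 1.0000 + 0.1400i → escape time 2
(row=2, col=0): c = -0.6400 + -0.2600i → escape time 7
(row=2, col=1): c = 0.1800 + -0.2600i → escape time 7
(row=2, col=2): c = 1.0000 + -0.2600i → escape time 2

Answer: 772
772
772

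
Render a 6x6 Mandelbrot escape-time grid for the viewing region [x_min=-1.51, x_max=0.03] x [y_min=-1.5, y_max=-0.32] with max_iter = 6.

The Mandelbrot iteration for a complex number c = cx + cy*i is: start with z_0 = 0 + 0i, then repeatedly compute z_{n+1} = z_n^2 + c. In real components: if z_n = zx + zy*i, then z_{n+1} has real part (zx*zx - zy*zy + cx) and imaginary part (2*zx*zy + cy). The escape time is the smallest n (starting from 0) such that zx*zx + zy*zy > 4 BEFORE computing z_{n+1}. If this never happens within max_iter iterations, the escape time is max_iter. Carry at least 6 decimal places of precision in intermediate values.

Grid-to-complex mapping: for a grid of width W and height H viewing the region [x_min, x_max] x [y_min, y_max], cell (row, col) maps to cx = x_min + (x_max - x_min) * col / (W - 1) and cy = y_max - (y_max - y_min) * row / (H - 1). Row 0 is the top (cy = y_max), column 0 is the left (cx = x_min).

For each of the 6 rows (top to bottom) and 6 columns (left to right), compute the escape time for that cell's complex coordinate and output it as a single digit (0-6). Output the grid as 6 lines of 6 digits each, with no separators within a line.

Answer: 566666
345666
334566
233455
223332
122222

Derivation:
(row=0, col=0): c = -1.5100 + -0.3200i → escape time 5
(row=0, col=1): c = -1.2020 + -0.3200i → escape time 6
(row=0, col=2): c = -0.8940 + -0.3200i → escape time 6
(row=0, col=3): c = -0.5860 + -0.3200i → escape time 6
(row=0, col=4): c = -0.2780 + -0.3200i → escape time 6
(row=0, col=5): c = 0.0300 + -0.3200i → escape time 6
(row=1, col=0): c = -1.5100 + -0.5560i → escape time 3
(row=1, col=1): c = -1.2020 + -0.5560i → escape time 4
(row=1, col=2): c = -0.8940 + -0.5560i → escape time 5
(row=1, col=3): c = -0.5860 + -0.5560i → escape time 6
(row=1, col=4): c = -0.2780 + -0.5560i → escape time 6
(row=1, col=5): c = 0.0300 + -0.5560i → escape time 6
(row=2, col=0): c = -1.5100 + -0.7920i → escape time 3
(row=2, col=1): c = -1.2020 + -0.7920i → escape time 3
(row=2, col=2): c = -0.8940 + -0.7920i → escape time 4
(row=2, col=3): c = -0.5860 + -0.7920i → escape time 5
(row=2, col=4): c = -0.2780 + -0.7920i → escape time 6
(row=2, col=5): c = 0.0300 + -0.7920i → escape time 6
(row=3, col=0): c = -1.5100 + -1.0280i → escape time 2
(row=3, col=1): c = -1.2020 + -1.0280i → escape time 3
(row=3, col=2): c = -0.8940 + -1.0280i → escape time 3
(row=3, col=3): c = -0.5860 + -1.0280i → escape time 4
(row=3, col=4): c = -0.2780 + -1.0280i → escape time 5
(row=3, col=5): c = 0.0300 + -1.0280i → escape time 5
(row=4, col=0): c = -1.5100 + -1.2640i → escape time 2
(row=4, col=1): c = -1.2020 + -1.2640i → escape time 2
(row=4, col=2): c = -0.8940 + -1.2640i → escape time 3
(row=4, col=3): c = -0.5860 + -1.2640i → escape time 3
(row=4, col=4): c = -0.2780 + -1.2640i → escape time 3
(row=4, col=5): c = 0.0300 + -1.2640i → escape time 2
(row=5, col=0): c = -1.5100 + -1.5000i → escape time 1
(row=5, col=1): c = -1.2020 + -1.5000i → escape time 2
(row=5, col=2): c = -0.8940 + -1.5000i → escape time 2
(row=5, col=3): c = -0.5860 + -1.5000i → escape time 2
(row=5, col=4): c = -0.2780 + -1.5000i → escape time 2
(row=5, col=5): c = 0.0300 + -1.5000i → escape time 2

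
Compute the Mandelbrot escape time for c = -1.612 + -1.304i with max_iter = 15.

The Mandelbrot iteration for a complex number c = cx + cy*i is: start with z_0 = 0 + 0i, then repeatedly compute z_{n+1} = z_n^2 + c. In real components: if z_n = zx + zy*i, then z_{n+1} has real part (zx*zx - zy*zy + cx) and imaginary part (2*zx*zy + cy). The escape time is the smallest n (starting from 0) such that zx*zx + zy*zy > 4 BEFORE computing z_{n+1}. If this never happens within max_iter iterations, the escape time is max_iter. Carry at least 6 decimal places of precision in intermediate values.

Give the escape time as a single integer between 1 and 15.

Answer: 1

Derivation:
z_0 = 0 + 0i, c = -1.6120 + -1.3040i
Iter 1: z = -1.6120 + -1.3040i, |z|^2 = 4.2990
Escaped at iteration 1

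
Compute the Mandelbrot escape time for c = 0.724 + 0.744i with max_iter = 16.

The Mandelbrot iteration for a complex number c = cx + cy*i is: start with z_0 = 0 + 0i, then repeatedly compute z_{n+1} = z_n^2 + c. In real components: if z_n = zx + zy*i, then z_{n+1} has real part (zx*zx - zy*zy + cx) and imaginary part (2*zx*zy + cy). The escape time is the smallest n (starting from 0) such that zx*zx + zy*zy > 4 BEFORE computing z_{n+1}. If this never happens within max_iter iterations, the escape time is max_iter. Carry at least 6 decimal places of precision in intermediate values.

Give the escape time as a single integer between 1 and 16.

z_0 = 0 + 0i, c = 0.7240 + 0.7440i
Iter 1: z = 0.7240 + 0.7440i, |z|^2 = 1.0777
Iter 2: z = 0.6946 + 1.8213i, |z|^2 = 3.7997
Iter 3: z = -2.1107 + 3.2743i, |z|^2 = 15.1760
Escaped at iteration 3

Answer: 3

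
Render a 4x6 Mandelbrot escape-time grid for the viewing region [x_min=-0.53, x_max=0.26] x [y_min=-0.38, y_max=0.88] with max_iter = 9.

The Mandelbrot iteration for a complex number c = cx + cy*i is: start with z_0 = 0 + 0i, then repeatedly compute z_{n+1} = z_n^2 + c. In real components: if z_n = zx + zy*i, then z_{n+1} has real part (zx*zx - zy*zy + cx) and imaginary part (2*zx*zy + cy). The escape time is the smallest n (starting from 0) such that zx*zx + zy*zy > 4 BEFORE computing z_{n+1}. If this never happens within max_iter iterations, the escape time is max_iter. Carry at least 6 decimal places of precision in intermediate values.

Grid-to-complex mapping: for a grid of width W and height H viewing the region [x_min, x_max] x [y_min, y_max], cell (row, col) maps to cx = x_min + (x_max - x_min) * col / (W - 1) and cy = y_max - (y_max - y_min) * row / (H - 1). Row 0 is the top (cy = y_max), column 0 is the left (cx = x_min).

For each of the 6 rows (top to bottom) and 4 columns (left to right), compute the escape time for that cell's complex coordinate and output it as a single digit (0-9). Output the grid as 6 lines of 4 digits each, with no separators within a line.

(row=0, col=0): c = -0.5300 + 0.8800i → escape time 4
(row=0, col=1): c = -0.2667 + 0.8800i → escape time 8
(row=0, col=2): c = -0.0033 + 0.8800i → escape time 8
(row=0, col=3): c = 0.2600 + 0.8800i → escape time 4
(row=1, col=0): c = -0.5300 + 0.6280i → escape time 9
(row=1, col=1): c = -0.2667 + 0.6280i → escape time 9
(row=1, col=2): c = -0.0033 + 0.6280i → escape time 9
(row=1, col=3): c = 0.2600 + 0.6280i → escape time 9
(row=2, col=0): c = -0.5300 + 0.3760i → escape time 9
(row=2, col=1): c = -0.2667 + 0.3760i → escape time 9
(row=2, col=2): c = -0.0033 + 0.3760i → escape time 9
(row=2, col=3): c = 0.2600 + 0.3760i → escape time 9
(row=3, col=0): c = -0.5300 + 0.1240i → escape time 9
(row=3, col=1): c = -0.2667 + 0.1240i → escape time 9
(row=3, col=2): c = -0.0033 + 0.1240i → escape time 9
(row=3, col=3): c = 0.2600 + 0.1240i → escape time 9
(row=4, col=0): c = -0.5300 + -0.1280i → escape time 9
(row=4, col=1): c = -0.2667 + -0.1280i → escape time 9
(row=4, col=2): c = -0.0033 + -0.1280i → escape time 9
(row=4, col=3): c = 0.2600 + -0.1280i → escape time 9
(row=5, col=0): c = -0.5300 + -0.3800i → escape time 9
(row=5, col=1): c = -0.2667 + -0.3800i → escape time 9
(row=5, col=2): c = -0.0033 + -0.3800i → escape time 9
(row=5, col=3): c = 0.2600 + -0.3800i → escape time 9

Answer: 4884
9999
9999
9999
9999
9999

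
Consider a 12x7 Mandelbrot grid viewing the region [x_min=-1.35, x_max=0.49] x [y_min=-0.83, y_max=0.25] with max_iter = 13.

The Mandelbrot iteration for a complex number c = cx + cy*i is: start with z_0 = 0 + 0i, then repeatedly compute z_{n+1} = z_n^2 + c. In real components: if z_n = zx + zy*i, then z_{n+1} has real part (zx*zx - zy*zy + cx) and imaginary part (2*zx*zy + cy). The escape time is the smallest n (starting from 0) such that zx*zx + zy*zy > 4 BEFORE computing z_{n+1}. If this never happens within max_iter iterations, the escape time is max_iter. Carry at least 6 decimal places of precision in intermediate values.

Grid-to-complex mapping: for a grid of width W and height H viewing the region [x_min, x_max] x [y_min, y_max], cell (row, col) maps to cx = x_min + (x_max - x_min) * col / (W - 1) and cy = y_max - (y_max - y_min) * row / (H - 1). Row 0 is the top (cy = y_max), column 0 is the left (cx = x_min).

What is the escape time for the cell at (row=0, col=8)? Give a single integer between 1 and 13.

z_0 = 0 + 0i, c = -0.0118 + 0.2500i
Iter 1: z = -0.0118 + 0.2500i, |z|^2 = 0.0626
Iter 2: z = -0.0742 + 0.2441i, |z|^2 = 0.0651
Iter 3: z = -0.0659 + 0.2138i, |z|^2 = 0.0500
Iter 4: z = -0.0532 + 0.2218i, |z|^2 = 0.0520
Iter 5: z = -0.0582 + 0.2264i, |z|^2 = 0.0546
Iter 6: z = -0.0597 + 0.2236i, |z|^2 = 0.0536
Iter 7: z = -0.0583 + 0.2233i, |z|^2 = 0.0533
Iter 8: z = -0.0583 + 0.2240i, |z|^2 = 0.0536
Iter 9: z = -0.0586 + 0.2239i, |z|^2 = 0.0536
Iter 10: z = -0.0585 + 0.2238i, |z|^2 = 0.0535
Iter 11: z = -0.0585 + 0.2238i, |z|^2 = 0.0535
Iter 12: z = -0.0585 + 0.2238i, |z|^2 = 0.0535

Answer: 13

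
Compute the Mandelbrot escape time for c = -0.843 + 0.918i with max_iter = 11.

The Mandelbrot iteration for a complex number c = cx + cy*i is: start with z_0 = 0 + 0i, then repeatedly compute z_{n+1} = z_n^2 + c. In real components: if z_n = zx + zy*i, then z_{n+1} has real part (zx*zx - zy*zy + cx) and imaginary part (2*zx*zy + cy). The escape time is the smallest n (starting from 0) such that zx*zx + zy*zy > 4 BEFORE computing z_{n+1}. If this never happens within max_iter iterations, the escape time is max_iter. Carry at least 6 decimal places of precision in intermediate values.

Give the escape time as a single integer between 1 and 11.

Answer: 3

Derivation:
z_0 = 0 + 0i, c = -0.8430 + 0.9180i
Iter 1: z = -0.8430 + 0.9180i, |z|^2 = 1.5534
Iter 2: z = -0.9751 + -0.6297i, |z|^2 = 1.3474
Iter 3: z = -0.2888 + 2.1461i, |z|^2 = 4.6892
Escaped at iteration 3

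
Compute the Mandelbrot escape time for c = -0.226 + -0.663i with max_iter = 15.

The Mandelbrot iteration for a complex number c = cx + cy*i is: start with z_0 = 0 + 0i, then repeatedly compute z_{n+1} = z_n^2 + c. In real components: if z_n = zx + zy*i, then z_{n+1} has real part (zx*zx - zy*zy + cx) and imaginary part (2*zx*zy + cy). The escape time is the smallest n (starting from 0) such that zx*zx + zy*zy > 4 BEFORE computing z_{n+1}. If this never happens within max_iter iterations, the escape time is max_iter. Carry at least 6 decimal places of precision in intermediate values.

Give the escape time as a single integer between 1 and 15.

Answer: 15

Derivation:
z_0 = 0 + 0i, c = -0.2260 + -0.6630i
Iter 1: z = -0.2260 + -0.6630i, |z|^2 = 0.4906
Iter 2: z = -0.6145 + -0.3633i, |z|^2 = 0.5096
Iter 3: z = 0.0196 + -0.2165i, |z|^2 = 0.0472
Iter 4: z = -0.2725 + -0.6715i, |z|^2 = 0.5251
Iter 5: z = -0.6026 + -0.2971i, |z|^2 = 0.4514
Iter 6: z = 0.0489 + -0.3049i, |z|^2 = 0.0954
Iter 7: z = -0.3166 + -0.6928i, |z|^2 = 0.5803
Iter 8: z = -0.6058 + -0.2243i, |z|^2 = 0.4173
Iter 9: z = 0.0907 + -0.3912i, |z|^2 = 0.1613
Iter 10: z = -0.3708 + -0.7340i, |z|^2 = 0.6762
Iter 11: z = -0.6272 + -0.1186i, |z|^2 = 0.4074
Iter 12: z = 0.1533 + -0.5142i, |z|^2 = 0.2879
Iter 13: z = -0.4669 + -0.8206i, |z|^2 = 0.8914
Iter 14: z = -0.6814 + 0.1033i, |z|^2 = 0.4750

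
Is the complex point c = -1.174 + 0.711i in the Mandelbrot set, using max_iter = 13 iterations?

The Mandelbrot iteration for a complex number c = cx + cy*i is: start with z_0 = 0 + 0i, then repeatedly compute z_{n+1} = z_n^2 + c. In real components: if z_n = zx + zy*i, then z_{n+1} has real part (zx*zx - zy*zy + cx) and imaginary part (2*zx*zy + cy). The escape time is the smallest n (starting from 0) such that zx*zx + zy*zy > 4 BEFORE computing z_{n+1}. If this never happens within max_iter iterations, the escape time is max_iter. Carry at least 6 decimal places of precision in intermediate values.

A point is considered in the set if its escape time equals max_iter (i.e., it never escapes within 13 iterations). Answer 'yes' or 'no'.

z_0 = 0 + 0i, c = -1.1740 + 0.7110i
Iter 1: z = -1.1740 + 0.7110i, |z|^2 = 1.8838
Iter 2: z = -0.3012 + -0.9584i, |z|^2 = 1.0093
Iter 3: z = -2.0018 + 1.2884i, |z|^2 = 5.6674
Escaped at iteration 3

Answer: no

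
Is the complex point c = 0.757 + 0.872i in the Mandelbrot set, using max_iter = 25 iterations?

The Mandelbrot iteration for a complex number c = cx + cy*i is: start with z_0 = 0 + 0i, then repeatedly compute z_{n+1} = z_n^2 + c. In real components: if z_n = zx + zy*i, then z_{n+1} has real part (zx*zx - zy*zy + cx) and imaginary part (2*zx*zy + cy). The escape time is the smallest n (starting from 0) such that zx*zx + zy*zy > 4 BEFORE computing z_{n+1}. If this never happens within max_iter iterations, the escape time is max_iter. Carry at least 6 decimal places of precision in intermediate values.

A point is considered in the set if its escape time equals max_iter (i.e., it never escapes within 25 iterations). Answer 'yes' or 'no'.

Answer: no

Derivation:
z_0 = 0 + 0i, c = 0.7570 + 0.8720i
Iter 1: z = 0.7570 + 0.8720i, |z|^2 = 1.3334
Iter 2: z = 0.5697 + 2.1922i, |z|^2 = 5.1303
Escaped at iteration 2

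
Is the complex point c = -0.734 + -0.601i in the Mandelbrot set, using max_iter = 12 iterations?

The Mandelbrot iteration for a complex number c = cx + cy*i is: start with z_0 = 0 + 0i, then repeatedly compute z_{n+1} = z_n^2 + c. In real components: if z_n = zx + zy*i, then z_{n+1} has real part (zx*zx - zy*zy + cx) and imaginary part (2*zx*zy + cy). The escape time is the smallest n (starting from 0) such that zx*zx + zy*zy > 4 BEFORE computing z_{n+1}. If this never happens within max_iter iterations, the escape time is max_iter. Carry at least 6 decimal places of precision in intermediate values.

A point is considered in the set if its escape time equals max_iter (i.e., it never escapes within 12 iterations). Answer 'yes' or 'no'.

z_0 = 0 + 0i, c = -0.7340 + -0.6010i
Iter 1: z = -0.7340 + -0.6010i, |z|^2 = 0.9000
Iter 2: z = -0.5564 + 0.2813i, |z|^2 = 0.3887
Iter 3: z = -0.5035 + -0.9140i, |z|^2 = 1.0889
Iter 4: z = -1.3159 + 0.3194i, |z|^2 = 1.8337
Iter 5: z = 0.8957 + -1.4416i, |z|^2 = 2.8804
Iter 6: z = -2.0099 + -3.1834i, |z|^2 = 14.1738
Escaped at iteration 6

Answer: no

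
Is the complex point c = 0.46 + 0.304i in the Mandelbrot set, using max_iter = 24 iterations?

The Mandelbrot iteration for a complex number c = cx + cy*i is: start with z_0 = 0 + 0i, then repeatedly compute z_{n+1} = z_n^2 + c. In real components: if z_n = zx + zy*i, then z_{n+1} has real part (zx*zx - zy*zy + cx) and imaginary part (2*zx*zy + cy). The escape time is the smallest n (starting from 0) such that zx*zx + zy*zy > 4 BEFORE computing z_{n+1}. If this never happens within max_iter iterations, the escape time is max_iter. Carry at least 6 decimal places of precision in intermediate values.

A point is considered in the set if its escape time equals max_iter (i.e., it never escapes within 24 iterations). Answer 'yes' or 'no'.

z_0 = 0 + 0i, c = 0.4600 + 0.3040i
Iter 1: z = 0.4600 + 0.3040i, |z|^2 = 0.3040
Iter 2: z = 0.5792 + 0.5837i, |z|^2 = 0.6761
Iter 3: z = 0.4548 + 0.9801i, |z|^2 = 1.1674
Iter 4: z = -0.2938 + 1.1955i, |z|^2 = 1.5154
Iter 5: z = -0.8828 + -0.3985i, |z|^2 = 0.9381
Iter 6: z = 1.0805 + 1.0075i, |z|^2 = 2.1827
Iter 7: z = 0.6124 + 2.4814i, |z|^2 = 6.5324
Escaped at iteration 7

Answer: no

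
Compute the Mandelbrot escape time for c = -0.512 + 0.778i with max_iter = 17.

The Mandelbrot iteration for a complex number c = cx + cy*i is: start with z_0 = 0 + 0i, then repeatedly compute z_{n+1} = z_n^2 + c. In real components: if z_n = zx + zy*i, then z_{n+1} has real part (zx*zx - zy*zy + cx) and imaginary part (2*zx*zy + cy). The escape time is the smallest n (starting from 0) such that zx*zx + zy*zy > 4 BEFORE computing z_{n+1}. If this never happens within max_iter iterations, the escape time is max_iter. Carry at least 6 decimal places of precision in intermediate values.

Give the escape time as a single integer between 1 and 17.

z_0 = 0 + 0i, c = -0.5120 + 0.7780i
Iter 1: z = -0.5120 + 0.7780i, |z|^2 = 0.8674
Iter 2: z = -0.8551 + -0.0187i, |z|^2 = 0.7316
Iter 3: z = 0.2189 + 0.8099i, |z|^2 = 0.7039
Iter 4: z = -1.1201 + 1.1326i, |z|^2 = 2.5374
Iter 5: z = -0.5403 + -1.7592i, |z|^2 = 3.3867
Iter 6: z = -3.3150 + 2.6789i, |z|^2 = 18.1653
Escaped at iteration 6

Answer: 6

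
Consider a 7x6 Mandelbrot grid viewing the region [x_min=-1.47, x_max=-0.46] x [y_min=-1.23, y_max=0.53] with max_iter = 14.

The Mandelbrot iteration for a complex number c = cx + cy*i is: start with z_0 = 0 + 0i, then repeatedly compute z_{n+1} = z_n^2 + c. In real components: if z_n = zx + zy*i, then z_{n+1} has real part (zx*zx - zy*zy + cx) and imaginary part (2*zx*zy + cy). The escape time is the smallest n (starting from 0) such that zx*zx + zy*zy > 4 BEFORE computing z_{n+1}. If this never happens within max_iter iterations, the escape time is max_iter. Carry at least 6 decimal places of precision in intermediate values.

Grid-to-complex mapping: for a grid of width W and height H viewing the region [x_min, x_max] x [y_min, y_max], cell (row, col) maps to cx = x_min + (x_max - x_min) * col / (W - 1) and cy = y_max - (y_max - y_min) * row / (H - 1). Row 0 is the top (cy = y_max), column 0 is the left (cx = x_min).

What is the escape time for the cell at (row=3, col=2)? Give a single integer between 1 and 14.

z_0 = 0 + 0i, c = -1.1333 + -0.5260i
Iter 1: z = -1.1333 + -0.5260i, |z|^2 = 1.5611
Iter 2: z = -0.1256 + 0.6663i, |z|^2 = 0.4597
Iter 3: z = -1.5615 + -0.6933i, |z|^2 = 2.9189
Iter 4: z = 0.8242 + 1.6392i, |z|^2 = 3.3663
Iter 5: z = -3.1410 + 2.1760i, |z|^2 = 14.6013
Escaped at iteration 5

Answer: 5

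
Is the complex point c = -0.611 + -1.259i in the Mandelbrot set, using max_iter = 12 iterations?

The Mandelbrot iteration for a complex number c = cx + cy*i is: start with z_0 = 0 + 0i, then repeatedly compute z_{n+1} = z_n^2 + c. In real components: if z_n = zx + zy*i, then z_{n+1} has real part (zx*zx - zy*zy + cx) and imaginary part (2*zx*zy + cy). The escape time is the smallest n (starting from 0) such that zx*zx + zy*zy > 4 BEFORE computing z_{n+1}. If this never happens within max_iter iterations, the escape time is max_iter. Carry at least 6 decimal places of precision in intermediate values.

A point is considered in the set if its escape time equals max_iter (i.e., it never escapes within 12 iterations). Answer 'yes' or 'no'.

z_0 = 0 + 0i, c = -0.6110 + -1.2590i
Iter 1: z = -0.6110 + -1.2590i, |z|^2 = 1.9584
Iter 2: z = -1.8228 + 0.2795i, |z|^2 = 3.4006
Iter 3: z = 2.6333 + -2.2779i, |z|^2 = 12.1234
Escaped at iteration 3

Answer: no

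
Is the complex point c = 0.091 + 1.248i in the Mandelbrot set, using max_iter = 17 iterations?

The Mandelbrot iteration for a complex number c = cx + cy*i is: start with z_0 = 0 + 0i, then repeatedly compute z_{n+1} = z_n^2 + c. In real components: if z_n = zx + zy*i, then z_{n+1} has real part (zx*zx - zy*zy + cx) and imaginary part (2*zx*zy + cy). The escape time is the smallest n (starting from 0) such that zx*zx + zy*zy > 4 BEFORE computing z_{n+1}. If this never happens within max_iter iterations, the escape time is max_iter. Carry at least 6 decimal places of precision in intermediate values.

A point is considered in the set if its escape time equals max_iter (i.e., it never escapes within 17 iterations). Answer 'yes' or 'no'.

z_0 = 0 + 0i, c = 0.0910 + 1.2480i
Iter 1: z = 0.0910 + 1.2480i, |z|^2 = 1.5658
Iter 2: z = -1.4582 + 1.4751i, |z|^2 = 4.3024
Escaped at iteration 2

Answer: no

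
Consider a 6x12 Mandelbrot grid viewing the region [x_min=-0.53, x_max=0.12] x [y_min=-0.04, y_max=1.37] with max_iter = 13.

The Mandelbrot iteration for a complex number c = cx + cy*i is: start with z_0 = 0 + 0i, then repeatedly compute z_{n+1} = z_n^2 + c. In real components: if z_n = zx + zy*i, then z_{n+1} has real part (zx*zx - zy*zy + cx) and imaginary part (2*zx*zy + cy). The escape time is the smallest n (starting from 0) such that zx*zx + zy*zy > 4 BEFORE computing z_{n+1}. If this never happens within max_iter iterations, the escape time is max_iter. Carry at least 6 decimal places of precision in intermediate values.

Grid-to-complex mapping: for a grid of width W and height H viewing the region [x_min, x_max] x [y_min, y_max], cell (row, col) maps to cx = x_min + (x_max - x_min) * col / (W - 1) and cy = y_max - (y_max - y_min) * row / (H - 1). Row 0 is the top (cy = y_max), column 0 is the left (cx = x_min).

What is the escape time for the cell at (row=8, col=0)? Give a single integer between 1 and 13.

z_0 = 0 + 0i, c = -0.5300 + 0.3445i
Iter 1: z = -0.5300 + 0.3445i, |z|^2 = 0.3996
Iter 2: z = -0.3678 + -0.0207i, |z|^2 = 0.1357
Iter 3: z = -0.3951 + 0.3598i, |z|^2 = 0.2856
Iter 4: z = -0.5033 + 0.0602i, |z|^2 = 0.2569
Iter 5: z = -0.2803 + 0.2839i, |z|^2 = 0.1592
Iter 6: z = -0.5320 + 0.1854i, |z|^2 = 0.3174
Iter 7: z = -0.2813 + 0.1473i, |z|^2 = 0.1008
Iter 8: z = -0.4726 + 0.2617i, |z|^2 = 0.2918
Iter 9: z = -0.3752 + 0.0972i, |z|^2 = 0.1502
Iter 10: z = -0.3987 + 0.2716i, |z|^2 = 0.2327
Iter 11: z = -0.4448 + 0.1280i, |z|^2 = 0.2142
Iter 12: z = -0.3485 + 0.2307i, |z|^2 = 0.1747

Answer: 13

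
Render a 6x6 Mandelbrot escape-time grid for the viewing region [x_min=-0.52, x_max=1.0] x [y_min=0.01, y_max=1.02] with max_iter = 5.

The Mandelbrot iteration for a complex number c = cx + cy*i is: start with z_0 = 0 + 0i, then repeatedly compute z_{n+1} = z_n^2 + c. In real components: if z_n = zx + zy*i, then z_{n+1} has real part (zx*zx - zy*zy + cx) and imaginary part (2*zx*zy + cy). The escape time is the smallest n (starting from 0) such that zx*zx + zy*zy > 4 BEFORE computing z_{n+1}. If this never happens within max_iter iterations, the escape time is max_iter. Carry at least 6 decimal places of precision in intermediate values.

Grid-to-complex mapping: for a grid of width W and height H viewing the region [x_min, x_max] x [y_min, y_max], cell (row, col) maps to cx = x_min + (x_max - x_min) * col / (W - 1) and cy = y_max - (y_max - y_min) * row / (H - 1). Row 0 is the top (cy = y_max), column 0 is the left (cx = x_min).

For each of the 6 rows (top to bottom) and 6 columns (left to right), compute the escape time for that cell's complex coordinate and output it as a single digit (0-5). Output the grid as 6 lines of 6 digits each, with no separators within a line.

Answer: 454322
555422
555532
555532
555532
555532

Derivation:
(row=0, col=0): c = -0.5200 + 1.0200i → escape time 4
(row=0, col=1): c = -0.2160 + 1.0200i → escape time 5
(row=0, col=2): c = 0.0880 + 1.0200i → escape time 4
(row=0, col=3): c = 0.3920 + 1.0200i → escape time 3
(row=0, col=4): c = 0.6960 + 1.0200i → escape time 2
(row=0, col=5): c = 1.0000 + 1.0200i → escape time 2
(row=1, col=0): c = -0.5200 + 0.8180i → escape time 5
(row=1, col=1): c = -0.2160 + 0.8180i → escape time 5
(row=1, col=2): c = 0.0880 + 0.8180i → escape time 5
(row=1, col=3): c = 0.3920 + 0.8180i → escape time 4
(row=1, col=4): c = 0.6960 + 0.8180i → escape time 2
(row=1, col=5): c = 1.0000 + 0.8180i → escape time 2
(row=2, col=0): c = -0.5200 + 0.6160i → escape time 5
(row=2, col=1): c = -0.2160 + 0.6160i → escape time 5
(row=2, col=2): c = 0.0880 + 0.6160i → escape time 5
(row=2, col=3): c = 0.3920 + 0.6160i → escape time 5
(row=2, col=4): c = 0.6960 + 0.6160i → escape time 3
(row=2, col=5): c = 1.0000 + 0.6160i → escape time 2
(row=3, col=0): c = -0.5200 + 0.4140i → escape time 5
(row=3, col=1): c = -0.2160 + 0.4140i → escape time 5
(row=3, col=2): c = 0.0880 + 0.4140i → escape time 5
(row=3, col=3): c = 0.3920 + 0.4140i → escape time 5
(row=3, col=4): c = 0.6960 + 0.4140i → escape time 3
(row=3, col=5): c = 1.0000 + 0.4140i → escape time 2
(row=4, col=0): c = -0.5200 + 0.2120i → escape time 5
(row=4, col=1): c = -0.2160 + 0.2120i → escape time 5
(row=4, col=2): c = 0.0880 + 0.2120i → escape time 5
(row=4, col=3): c = 0.3920 + 0.2120i → escape time 5
(row=4, col=4): c = 0.6960 + 0.2120i → escape time 3
(row=4, col=5): c = 1.0000 + 0.2120i → escape time 2
(row=5, col=0): c = -0.5200 + 0.0100i → escape time 5
(row=5, col=1): c = -0.2160 + 0.0100i → escape time 5
(row=5, col=2): c = 0.0880 + 0.0100i → escape time 5
(row=5, col=3): c = 0.3920 + 0.0100i → escape time 5
(row=5, col=4): c = 0.6960 + 0.0100i → escape time 3
(row=5, col=5): c = 1.0000 + 0.0100i → escape time 2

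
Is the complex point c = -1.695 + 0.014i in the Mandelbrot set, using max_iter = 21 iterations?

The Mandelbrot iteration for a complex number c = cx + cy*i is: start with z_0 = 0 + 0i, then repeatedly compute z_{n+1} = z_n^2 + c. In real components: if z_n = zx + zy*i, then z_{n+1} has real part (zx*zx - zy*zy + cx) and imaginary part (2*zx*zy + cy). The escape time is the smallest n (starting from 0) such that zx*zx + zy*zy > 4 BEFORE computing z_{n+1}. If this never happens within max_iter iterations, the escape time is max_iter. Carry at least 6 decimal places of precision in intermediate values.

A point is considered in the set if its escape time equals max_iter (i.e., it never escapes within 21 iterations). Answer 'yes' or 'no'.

Answer: no

Derivation:
z_0 = 0 + 0i, c = -1.6950 + 0.0140i
Iter 1: z = -1.6950 + 0.0140i, |z|^2 = 2.8732
Iter 2: z = 1.1778 + -0.0335i, |z|^2 = 1.3884
Iter 3: z = -0.3088 + -0.0648i, |z|^2 = 0.0996
Iter 4: z = -1.6038 + 0.0540i, |z|^2 = 2.5752
Iter 5: z = 0.8743 + -0.1593i, |z|^2 = 0.7898
Iter 6: z = -0.9560 + -0.2646i, |z|^2 = 0.9839
Iter 7: z = -0.8512 + 0.5199i, |z|^2 = 0.9948
Iter 8: z = -1.2408 + -0.8711i, |z|^2 = 2.2984
Iter 9: z = -0.9142 + 2.1757i, |z|^2 = 5.5696
Escaped at iteration 9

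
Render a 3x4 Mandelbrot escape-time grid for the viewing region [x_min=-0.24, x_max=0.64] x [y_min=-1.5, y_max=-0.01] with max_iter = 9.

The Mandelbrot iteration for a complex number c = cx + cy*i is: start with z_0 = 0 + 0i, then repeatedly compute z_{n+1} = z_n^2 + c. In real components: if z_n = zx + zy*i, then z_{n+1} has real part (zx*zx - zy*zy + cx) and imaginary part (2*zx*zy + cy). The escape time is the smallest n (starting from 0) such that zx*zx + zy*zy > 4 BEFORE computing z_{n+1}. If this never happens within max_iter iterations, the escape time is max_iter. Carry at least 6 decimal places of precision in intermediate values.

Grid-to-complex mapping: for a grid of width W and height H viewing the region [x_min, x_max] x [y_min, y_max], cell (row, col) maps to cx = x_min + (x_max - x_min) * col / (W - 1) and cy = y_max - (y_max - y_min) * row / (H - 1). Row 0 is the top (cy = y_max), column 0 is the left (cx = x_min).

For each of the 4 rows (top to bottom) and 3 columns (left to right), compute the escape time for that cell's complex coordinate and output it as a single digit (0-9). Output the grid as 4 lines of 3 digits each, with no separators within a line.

(row=0, col=0): c = -0.2400 + -0.0100i → escape time 9
(row=0, col=1): c = 0.2000 + -0.0100i → escape time 9
(row=0, col=2): c = 0.6400 + -0.0100i → escape time 4
(row=1, col=0): c = -0.2400 + -0.5067i → escape time 9
(row=1, col=1): c = 0.2000 + -0.5067i → escape time 9
(row=1, col=2): c = 0.6400 + -0.5067i → escape time 3
(row=2, col=0): c = -0.2400 + -1.0033i → escape time 6
(row=2, col=1): c = 0.2000 + -1.0033i → escape time 4
(row=2, col=2): c = 0.6400 + -1.0033i → escape time 2
(row=3, col=0): c = -0.2400 + -1.5000i → escape time 2
(row=3, col=1): c = 0.2000 + -1.5000i → escape time 2
(row=3, col=2): c = 0.6400 + -1.5000i → escape time 2

Answer: 994
993
642
222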